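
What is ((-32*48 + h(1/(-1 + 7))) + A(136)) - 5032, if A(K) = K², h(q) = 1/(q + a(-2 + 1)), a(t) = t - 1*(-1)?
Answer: 11934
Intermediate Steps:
a(t) = 1 + t (a(t) = t + 1 = 1 + t)
h(q) = 1/q (h(q) = 1/(q + (1 + (-2 + 1))) = 1/(q + (1 - 1)) = 1/(q + 0) = 1/q)
((-32*48 + h(1/(-1 + 7))) + A(136)) - 5032 = ((-32*48 + 1/(1/(-1 + 7))) + 136²) - 5032 = ((-1536 + 1/(1/6)) + 18496) - 5032 = ((-1536 + 1/(⅙)) + 18496) - 5032 = ((-1536 + 6) + 18496) - 5032 = (-1530 + 18496) - 5032 = 16966 - 5032 = 11934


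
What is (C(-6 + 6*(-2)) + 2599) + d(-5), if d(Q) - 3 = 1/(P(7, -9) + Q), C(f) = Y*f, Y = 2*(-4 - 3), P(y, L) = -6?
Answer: 31393/11 ≈ 2853.9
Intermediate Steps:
Y = -14 (Y = 2*(-7) = -14)
C(f) = -14*f
d(Q) = 3 + 1/(-6 + Q)
(C(-6 + 6*(-2)) + 2599) + d(-5) = (-14*(-6 + 6*(-2)) + 2599) + (-17 + 3*(-5))/(-6 - 5) = (-14*(-6 - 12) + 2599) + (-17 - 15)/(-11) = (-14*(-18) + 2599) - 1/11*(-32) = (252 + 2599) + 32/11 = 2851 + 32/11 = 31393/11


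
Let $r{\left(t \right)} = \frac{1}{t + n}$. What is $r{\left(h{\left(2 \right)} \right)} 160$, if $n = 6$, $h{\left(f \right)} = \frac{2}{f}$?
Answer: $\frac{160}{7} \approx 22.857$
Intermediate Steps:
$r{\left(t \right)} = \frac{1}{6 + t}$ ($r{\left(t \right)} = \frac{1}{t + 6} = \frac{1}{6 + t}$)
$r{\left(h{\left(2 \right)} \right)} 160 = \frac{1}{6 + \frac{2}{2}} \cdot 160 = \frac{1}{6 + 2 \cdot \frac{1}{2}} \cdot 160 = \frac{1}{6 + 1} \cdot 160 = \frac{1}{7} \cdot 160 = \frac{160}{7}$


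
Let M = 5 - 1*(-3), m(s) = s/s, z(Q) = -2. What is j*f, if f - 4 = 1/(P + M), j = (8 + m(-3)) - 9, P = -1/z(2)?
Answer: 0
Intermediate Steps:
m(s) = 1
M = 8 (M = 5 + 3 = 8)
P = ½ (P = -1/(-2) = -1*(-½) = ½ ≈ 0.50000)
j = 0 (j = (8 + 1) - 9 = 9 - 9 = 0)
f = 70/17 (f = 4 + 1/(½ + 8) = 4 + 1/(17/2) = 4 + 2/17 = 70/17 ≈ 4.1176)
j*f = 0*(70/17) = 0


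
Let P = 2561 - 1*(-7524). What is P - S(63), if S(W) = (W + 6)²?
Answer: 5324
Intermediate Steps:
P = 10085 (P = 2561 + 7524 = 10085)
S(W) = (6 + W)²
P - S(63) = 10085 - (6 + 63)² = 10085 - 1*69² = 10085 - 1*4761 = 10085 - 4761 = 5324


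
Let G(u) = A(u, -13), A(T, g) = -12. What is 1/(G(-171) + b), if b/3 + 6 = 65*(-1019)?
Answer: -1/198735 ≈ -5.0318e-6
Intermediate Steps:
b = -198723 (b = -18 + 3*(65*(-1019)) = -18 + 3*(-66235) = -18 - 198705 = -198723)
G(u) = -12
1/(G(-171) + b) = 1/(-12 - 198723) = 1/(-198735) = -1/198735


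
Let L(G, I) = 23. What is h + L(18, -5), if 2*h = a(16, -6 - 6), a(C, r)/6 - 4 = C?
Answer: 83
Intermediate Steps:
a(C, r) = 24 + 6*C
h = 60 (h = (24 + 6*16)/2 = (24 + 96)/2 = (½)*120 = 60)
h + L(18, -5) = 60 + 23 = 83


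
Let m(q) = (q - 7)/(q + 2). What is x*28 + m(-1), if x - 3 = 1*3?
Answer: 160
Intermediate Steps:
x = 6 (x = 3 + 1*3 = 3 + 3 = 6)
m(q) = (-7 + q)/(2 + q)
x*28 + m(-1) = 6*28 + (-7 - 1)/(2 - 1) = 168 - 8/1 = 168 + 1*(-8) = 168 - 8 = 160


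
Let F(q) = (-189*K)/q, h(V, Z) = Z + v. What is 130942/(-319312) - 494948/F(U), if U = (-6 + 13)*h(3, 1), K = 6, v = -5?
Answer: -22578305561/1847448 ≈ -12221.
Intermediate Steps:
h(V, Z) = -5 + Z (h(V, Z) = Z - 5 = -5 + Z)
U = -28 (U = (-6 + 13)*(-5 + 1) = 7*(-4) = -28)
F(q) = -1134/q (F(q) = (-189*6)/q = -1134/q)
130942/(-319312) - 494948/F(U) = 130942/(-319312) - 494948/((-1134/(-28))) = 130942*(-1/319312) - 494948/((-1134*(-1/28))) = -9353/22808 - 494948/81/2 = -9353/22808 - 494948*2/81 = -9353/22808 - 989896/81 = -22578305561/1847448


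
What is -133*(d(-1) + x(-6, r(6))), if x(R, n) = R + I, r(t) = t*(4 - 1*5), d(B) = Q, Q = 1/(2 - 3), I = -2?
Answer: 1197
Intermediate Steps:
Q = -1 (Q = 1/(-1) = -1)
d(B) = -1
r(t) = -t (r(t) = t*(4 - 5) = t*(-1) = -t)
x(R, n) = -2 + R (x(R, n) = R - 2 = -2 + R)
-133*(d(-1) + x(-6, r(6))) = -133*(-1 + (-2 - 6)) = -133*(-1 - 8) = -133*(-9) = 1197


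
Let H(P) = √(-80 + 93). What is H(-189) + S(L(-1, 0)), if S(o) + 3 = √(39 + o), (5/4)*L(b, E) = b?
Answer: -3 + √13 + √955/5 ≈ 6.7862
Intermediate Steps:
L(b, E) = 4*b/5
H(P) = √13
S(o) = -3 + √(39 + o)
H(-189) + S(L(-1, 0)) = √13 + (-3 + √(39 + (⅘)*(-1))) = √13 + (-3 + √(39 - ⅘)) = √13 + (-3 + √(191/5)) = √13 + (-3 + √955/5) = -3 + √13 + √955/5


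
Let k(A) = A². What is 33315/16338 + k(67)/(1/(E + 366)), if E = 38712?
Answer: 955343550437/5446 ≈ 1.7542e+8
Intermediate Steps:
33315/16338 + k(67)/(1/(E + 366)) = 33315/16338 + 67²/(1/(38712 + 366)) = 33315*(1/16338) + 4489/(1/39078) = 11105/5446 + 4489/(1/39078) = 11105/5446 + 4489*39078 = 11105/5446 + 175421142 = 955343550437/5446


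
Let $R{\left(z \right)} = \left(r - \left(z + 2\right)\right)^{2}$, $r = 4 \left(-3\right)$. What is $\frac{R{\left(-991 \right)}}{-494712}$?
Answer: $- \frac{954529}{494712} \approx -1.9295$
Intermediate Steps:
$r = -12$
$R{\left(z \right)} = \left(-14 - z\right)^{2}$ ($R{\left(z \right)} = \left(-12 - \left(z + 2\right)\right)^{2} = \left(-12 - \left(2 + z\right)\right)^{2} = \left(-14 - z\right)^{2}$)
$\frac{R{\left(-991 \right)}}{-494712} = \frac{\left(14 - 991\right)^{2}}{-494712} = \left(-977\right)^{2} \left(- \frac{1}{494712}\right) = 954529 \left(- \frac{1}{494712}\right) = - \frac{954529}{494712}$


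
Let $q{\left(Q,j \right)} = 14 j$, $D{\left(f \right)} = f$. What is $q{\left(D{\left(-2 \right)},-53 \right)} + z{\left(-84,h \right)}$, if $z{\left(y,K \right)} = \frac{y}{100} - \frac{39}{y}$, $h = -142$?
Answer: $- \frac{519663}{700} \approx -742.38$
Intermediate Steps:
$z{\left(y,K \right)} = - \frac{39}{y} + \frac{y}{100}$ ($z{\left(y,K \right)} = y \frac{1}{100} - \frac{39}{y} = \frac{y}{100} - \frac{39}{y} = - \frac{39}{y} + \frac{y}{100}$)
$q{\left(D{\left(-2 \right)},-53 \right)} + z{\left(-84,h \right)} = 14 \left(-53\right) + \left(- \frac{39}{-84} + \frac{1}{100} \left(-84\right)\right) = -742 - \frac{263}{700} = - \frac{519663}{700}$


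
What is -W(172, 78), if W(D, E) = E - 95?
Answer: 17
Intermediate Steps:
W(D, E) = -95 + E
-W(172, 78) = -(-95 + 78) = -1*(-17) = 17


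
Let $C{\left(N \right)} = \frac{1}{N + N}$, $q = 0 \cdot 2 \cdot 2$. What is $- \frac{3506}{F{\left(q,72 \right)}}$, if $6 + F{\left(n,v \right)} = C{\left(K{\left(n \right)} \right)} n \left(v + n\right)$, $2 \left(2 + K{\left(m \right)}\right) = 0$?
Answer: $\frac{1753}{3} \approx 584.33$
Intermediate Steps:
$K{\left(m \right)} = -2$ ($K{\left(m \right)} = -2 + \frac{1}{2} \cdot 0 = -2 + 0 = -2$)
$q = 0$ ($q = 0 \cdot 2 = 0$)
$C{\left(N \right)} = \frac{1}{2 N}$
$F{\left(n,v \right)} = -6 - \frac{n \left(n + v\right)}{4}$ ($F{\left(n,v \right)} = -6 + \frac{1}{2 \left(-2\right)} n \left(v + n\right) = -6 + \frac{1}{2} \left(- \frac{1}{2}\right) n \left(n + v\right) = -6 + - \frac{n}{4} \left(n + v\right) = -6 - \frac{n \left(n + v\right)}{4}$)
$- \frac{3506}{F{\left(q,72 \right)}} = - \frac{3506}{-6 - \frac{0^{2}}{4} - 0 \cdot 72} = - \frac{3506}{-6 - 0 + 0} = - \frac{3506}{-6 + 0 + 0} = - \frac{3506}{-6} = \left(-3506\right) \left(- \frac{1}{6}\right) = \frac{1753}{3}$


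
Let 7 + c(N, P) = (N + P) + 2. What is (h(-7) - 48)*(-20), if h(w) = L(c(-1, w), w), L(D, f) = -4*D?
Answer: -80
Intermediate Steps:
c(N, P) = -5 + N + P (c(N, P) = -7 + ((N + P) + 2) = -7 + (2 + N + P) = -5 + N + P)
h(w) = 24 - 4*w (h(w) = -4*(-5 - 1 + w) = -4*(-6 + w) = 24 - 4*w)
(h(-7) - 48)*(-20) = ((24 - 4*(-7)) - 48)*(-20) = ((24 + 28) - 48)*(-20) = (52 - 48)*(-20) = 4*(-20) = -80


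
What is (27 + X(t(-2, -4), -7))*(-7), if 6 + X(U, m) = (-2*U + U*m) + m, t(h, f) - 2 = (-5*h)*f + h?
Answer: -2618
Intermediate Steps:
t(h, f) = 2 + h - 5*f*h (t(h, f) = 2 + ((-5*h)*f + h) = 2 + (-5*f*h + h) = 2 + (h - 5*f*h) = 2 + h - 5*f*h)
X(U, m) = -6 + m - 2*U + U*m (X(U, m) = -6 + ((-2*U + U*m) + m) = -6 + (m - 2*U + U*m) = -6 + m - 2*U + U*m)
(27 + X(t(-2, -4), -7))*(-7) = (27 + (-6 - 7 - 2*(2 - 2 - 5*(-4)*(-2)) + (2 - 2 - 5*(-4)*(-2))*(-7)))*(-7) = (27 + (-6 - 7 - 2*(2 - 2 - 40) + (2 - 2 - 40)*(-7)))*(-7) = (27 + (-6 - 7 - 2*(-40) - 40*(-7)))*(-7) = (27 + (-6 - 7 + 80 + 280))*(-7) = (27 + 347)*(-7) = 374*(-7) = -2618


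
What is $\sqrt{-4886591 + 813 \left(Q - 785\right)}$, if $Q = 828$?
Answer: $4 i \sqrt{303227} \approx 2202.6 i$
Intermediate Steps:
$\sqrt{-4886591 + 813 \left(Q - 785\right)} = \sqrt{-4886591 + 813 \left(828 - 785\right)} = \sqrt{-4886591 + 813 \cdot 43} = \sqrt{-4886591 + 34959} = \sqrt{-4851632} = 4 i \sqrt{303227}$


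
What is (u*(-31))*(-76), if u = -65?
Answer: -153140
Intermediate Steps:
(u*(-31))*(-76) = -65*(-31)*(-76) = 2015*(-76) = -153140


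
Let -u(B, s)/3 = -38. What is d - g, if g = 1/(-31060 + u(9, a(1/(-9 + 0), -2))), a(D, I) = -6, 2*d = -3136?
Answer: -48523327/30946 ≈ -1568.0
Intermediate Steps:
d = -1568 (d = (½)*(-3136) = -1568)
u(B, s) = 114 (u(B, s) = -3*(-38) = 114)
g = -1/30946 (g = 1/(-31060 + 114) = 1/(-30946) = -1/30946 ≈ -3.2314e-5)
d - g = -1568 - 1*(-1/30946) = -1568 + 1/30946 = -48523327/30946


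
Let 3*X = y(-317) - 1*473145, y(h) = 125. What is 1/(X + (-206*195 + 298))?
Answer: -3/592636 ≈ -5.0621e-6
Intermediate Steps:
X = -473020/3 (X = (125 - 1*473145)/3 = (125 - 473145)/3 = (⅓)*(-473020) = -473020/3 ≈ -1.5767e+5)
1/(X + (-206*195 + 298)) = 1/(-473020/3 + (-206*195 + 298)) = 1/(-473020/3 + (-40170 + 298)) = 1/(-473020/3 - 39872) = 1/(-592636/3) = -3/592636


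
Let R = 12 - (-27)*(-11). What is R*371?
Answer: -105735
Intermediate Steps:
R = -285 (R = 12 - 1*297 = 12 - 297 = -285)
R*371 = -285*371 = -105735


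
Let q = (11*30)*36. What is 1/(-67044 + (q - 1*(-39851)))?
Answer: -1/15313 ≈ -6.5304e-5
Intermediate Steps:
q = 11880 (q = 330*36 = 11880)
1/(-67044 + (q - 1*(-39851))) = 1/(-67044 + (11880 - 1*(-39851))) = 1/(-67044 + (11880 + 39851)) = 1/(-67044 + 51731) = 1/(-15313) = -1/15313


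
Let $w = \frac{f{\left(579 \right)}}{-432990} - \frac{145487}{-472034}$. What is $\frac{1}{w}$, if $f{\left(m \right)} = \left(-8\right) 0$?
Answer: $\frac{472034}{145487} \approx 3.2445$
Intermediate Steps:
$f{\left(m \right)} = 0$
$w = \frac{145487}{472034}$ ($w = \frac{0}{-432990} - \frac{145487}{-472034} = 0 \left(- \frac{1}{432990}\right) - - \frac{145487}{472034} = 0 + \frac{145487}{472034} = \frac{145487}{472034} \approx 0.30821$)
$\frac{1}{w} = \frac{1}{\frac{145487}{472034}} = \frac{472034}{145487}$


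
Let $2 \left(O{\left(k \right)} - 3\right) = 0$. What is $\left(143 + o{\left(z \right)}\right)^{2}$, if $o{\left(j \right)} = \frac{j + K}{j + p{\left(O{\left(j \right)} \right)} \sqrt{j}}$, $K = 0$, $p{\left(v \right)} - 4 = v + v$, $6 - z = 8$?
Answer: $\frac{2 \left(- 500857 i + 102960 \sqrt{2}\right)}{- 49 i + 10 \sqrt{2}} \approx 20455.0 + 39.659 i$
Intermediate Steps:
$O{\left(k \right)} = 3$ ($O{\left(k \right)} = 3 + \frac{1}{2} \cdot 0 = 3 + 0 = 3$)
$z = -2$ ($z = 6 - 8 = -2$)
$p{\left(v \right)} = 4 + 2 v$ ($p{\left(v \right)} = 4 + \left(v + v\right) = 4 + 2 v$)
$o{\left(j \right)} = \frac{j}{j + 10 \sqrt{j}}$ ($o{\left(j \right)} = \frac{j + 0}{j + \left(4 + 2 \cdot 3\right) \sqrt{j}} = \frac{j}{j + \left(4 + 6\right) \sqrt{j}} = \frac{j}{j + 10 \sqrt{j}}$)
$\left(143 + o{\left(z \right)}\right)^{2} = \left(143 - \frac{2}{-2 + 10 \sqrt{-2}}\right)^{2} = \left(143 - \frac{2}{-2 + 10 i \sqrt{2}}\right)^{2}$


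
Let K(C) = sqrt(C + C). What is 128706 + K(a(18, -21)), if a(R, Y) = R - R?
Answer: 128706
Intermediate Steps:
a(R, Y) = 0
K(C) = sqrt(2)*sqrt(C) (K(C) = sqrt(2*C) = sqrt(2)*sqrt(C))
128706 + K(a(18, -21)) = 128706 + sqrt(2)*sqrt(0) = 128706 + sqrt(2)*0 = 128706 + 0 = 128706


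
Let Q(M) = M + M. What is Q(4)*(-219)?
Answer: -1752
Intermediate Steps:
Q(M) = 2*M
Q(4)*(-219) = (2*4)*(-219) = 8*(-219) = -1752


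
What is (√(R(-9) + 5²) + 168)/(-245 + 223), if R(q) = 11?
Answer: -87/11 ≈ -7.9091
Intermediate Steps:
(√(R(-9) + 5²) + 168)/(-245 + 223) = (√(11 + 5²) + 168)/(-245 + 223) = (√(11 + 25) + 168)/(-22) = (√36 + 168)*(-1/22) = (6 + 168)*(-1/22) = 174*(-1/22) = -87/11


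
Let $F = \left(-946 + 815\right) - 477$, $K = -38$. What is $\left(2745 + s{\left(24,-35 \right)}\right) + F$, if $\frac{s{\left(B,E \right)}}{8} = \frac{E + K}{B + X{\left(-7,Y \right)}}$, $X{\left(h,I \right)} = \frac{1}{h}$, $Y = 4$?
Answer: $\frac{352791}{167} \approx 2112.5$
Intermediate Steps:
$F = -608$ ($F = -131 - 477 = -608$)
$s{\left(B,E \right)} = \frac{8 \left(-38 + E\right)}{- \frac{1}{7} + B}$ ($s{\left(B,E \right)} = 8 \frac{E - 38}{B + \frac{1}{-7}} = 8 \frac{-38 + E}{B - \frac{1}{7}} = 8 \frac{-38 + E}{- \frac{1}{7} + B} = \frac{8 \left(-38 + E\right)}{- \frac{1}{7} + B}$)
$\left(2745 + s{\left(24,-35 \right)}\right) + F = \left(2745 + \frac{56 \left(-38 - 35\right)}{-1 + 7 \cdot 24}\right) - 608 = \left(2745 + 56 \frac{1}{-1 + 168} \left(-73\right)\right) - 608 = \left(2745 + 56 \cdot \frac{1}{167} \left(-73\right)\right) - 608 = \left(2745 - \frac{4088}{167}\right) - 608 = \frac{454327}{167} - 608 = \frac{352791}{167}$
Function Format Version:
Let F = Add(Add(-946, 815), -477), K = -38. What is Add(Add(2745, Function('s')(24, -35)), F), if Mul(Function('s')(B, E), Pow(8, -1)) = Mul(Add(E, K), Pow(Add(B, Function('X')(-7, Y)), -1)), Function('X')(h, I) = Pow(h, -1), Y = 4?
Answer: Rational(352791, 167) ≈ 2112.5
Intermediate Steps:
F = -608 (F = Add(-131, -477) = -608)
Function('s')(B, E) = Mul(8, Pow(Add(Rational(-1, 7), B), -1), Add(-38, E)) (Function('s')(B, E) = Mul(8, Mul(Add(E, -38), Pow(Add(B, Pow(-7, -1)), -1))) = Mul(8, Mul(Add(-38, E), Pow(Add(B, Rational(-1, 7)), -1))) = Mul(8, Mul(Add(-38, E), Pow(Add(Rational(-1, 7), B), -1))) = Mul(8, Mul(Pow(Add(Rational(-1, 7), B), -1), Add(-38, E))) = Mul(8, Pow(Add(Rational(-1, 7), B), -1), Add(-38, E)))
Add(Add(2745, Function('s')(24, -35)), F) = Add(Add(2745, Mul(56, Pow(Add(-1, Mul(7, 24)), -1), Add(-38, -35))), -608) = Add(Add(2745, Mul(56, Pow(Add(-1, 168), -1), -73)), -608) = Add(Add(2745, Mul(56, Pow(167, -1), -73)), -608) = Add(Add(2745, Mul(56, Rational(1, 167), -73)), -608) = Add(Add(2745, Rational(-4088, 167)), -608) = Add(Rational(454327, 167), -608) = Rational(352791, 167)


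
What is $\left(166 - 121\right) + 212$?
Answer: $257$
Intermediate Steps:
$\left(166 - 121\right) + 212 = 45 + 212 = 257$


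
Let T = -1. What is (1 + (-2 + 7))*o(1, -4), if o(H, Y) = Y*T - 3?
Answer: 6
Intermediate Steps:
o(H, Y) = -3 - Y (o(H, Y) = Y*(-1) - 3 = -Y - 3 = -3 - Y)
(1 + (-2 + 7))*o(1, -4) = (1 + (-2 + 7))*(-3 - 1*(-4)) = (1 + 5)*(-3 + 4) = 6*1 = 6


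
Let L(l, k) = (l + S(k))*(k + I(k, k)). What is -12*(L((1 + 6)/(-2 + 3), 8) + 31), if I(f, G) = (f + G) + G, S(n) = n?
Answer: -6132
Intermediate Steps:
I(f, G) = f + 2*G (I(f, G) = (G + f) + G = f + 2*G)
L(l, k) = 4*k*(k + l) (L(l, k) = (l + k)*(k + (k + 2*k)) = (k + l)*(k + 3*k) = (k + l)*(4*k) = 4*k*(k + l))
-12*(L((1 + 6)/(-2 + 3), 8) + 31) = -12*(4*8*(8 + (1 + 6)/(-2 + 3)) + 31) = -12*(4*8*(8 + 7/1) + 31) = -12*(4*8*(8 + 7*1) + 31) = -12*(4*8*(8 + 7) + 31) = -12*(4*8*15 + 31) = -12*(480 + 31) = -12*511 = -6132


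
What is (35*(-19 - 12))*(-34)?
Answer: 36890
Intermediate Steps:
(35*(-19 - 12))*(-34) = (35*(-31))*(-34) = -1085*(-34) = 36890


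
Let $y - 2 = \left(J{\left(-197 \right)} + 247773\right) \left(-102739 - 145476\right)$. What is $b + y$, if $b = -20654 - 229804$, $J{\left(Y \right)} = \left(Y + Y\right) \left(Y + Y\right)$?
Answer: $-100033129391$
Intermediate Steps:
$J{\left(Y \right)} = 4 Y^{2}$ ($J{\left(Y \right)} = 2 Y 2 Y = 4 Y^{2}$)
$y = -100032878933$ ($y = 2 + \left(4 \left(-197\right)^{2} + 247773\right) \left(-102739 - 145476\right) = 2 + \left(4 \cdot 38809 + 247773\right) \left(-248215\right) = 2 + \left(155236 + 247773\right) \left(-248215\right) = 2 + 403009 \left(-248215\right) = 2 - 100032878935 = -100032878933$)
$b = -250458$ ($b = -20654 - 229804 = -250458$)
$b + y = -250458 - 100032878933 = -100033129391$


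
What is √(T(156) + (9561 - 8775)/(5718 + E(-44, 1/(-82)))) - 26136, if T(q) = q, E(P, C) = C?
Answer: -26136 + 6*√315205210/8525 ≈ -26124.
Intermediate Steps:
√(T(156) + (9561 - 8775)/(5718 + E(-44, 1/(-82)))) - 26136 = √(156 + (9561 - 8775)/(5718 + 1/(-82))) - 26136 = √(156 + 786/(5718 - 1/82)) - 26136 = √(156 + 786/(468875/82)) - 26136 = √(156 + 786*(82/468875)) - 26136 = √(156 + 64452/468875) - 26136 = √(73208952/468875) - 26136 = 6*√315205210/8525 - 26136 = -26136 + 6*√315205210/8525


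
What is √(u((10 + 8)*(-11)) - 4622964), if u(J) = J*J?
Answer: 4*I*√286485 ≈ 2141.0*I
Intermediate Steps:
u(J) = J²
√(u((10 + 8)*(-11)) - 4622964) = √(((10 + 8)*(-11))² - 4622964) = √((18*(-11))² - 4622964) = √((-198)² - 4622964) = √(39204 - 4622964) = √(-4583760) = 4*I*√286485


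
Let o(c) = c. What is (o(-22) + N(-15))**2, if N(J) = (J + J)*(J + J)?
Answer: 770884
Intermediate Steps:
N(J) = 4*J**2 (N(J) = (2*J)*(2*J) = 4*J**2)
(o(-22) + N(-15))**2 = (-22 + 4*(-15)**2)**2 = (-22 + 4*225)**2 = (-22 + 900)**2 = 878**2 = 770884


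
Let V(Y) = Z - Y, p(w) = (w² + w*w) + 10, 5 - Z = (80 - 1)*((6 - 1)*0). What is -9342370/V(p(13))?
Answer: 9342370/343 ≈ 27237.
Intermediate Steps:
Z = 5 (Z = 5 - (80 - 1)*(6 - 1)*0 = 5 - 79*5*0 = 5 - 79*0 = 5 - 1*0 = 5 + 0 = 5)
p(w) = 10 + 2*w² (p(w) = (w² + w²) + 10 = 2*w² + 10 = 10 + 2*w²)
V(Y) = 5 - Y
-9342370/V(p(13)) = -9342370/(5 - (10 + 2*13²)) = -9342370/(5 - (10 + 2*169)) = -9342370/(5 - (10 + 338)) = -9342370/(5 - 1*348) = -9342370/(5 - 348) = -9342370/(-343) = -9342370*(-1/343) = 9342370/343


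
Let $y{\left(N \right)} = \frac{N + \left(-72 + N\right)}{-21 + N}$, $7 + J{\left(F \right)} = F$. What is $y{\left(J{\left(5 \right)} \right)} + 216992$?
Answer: $\frac{4990892}{23} \approx 2.17 \cdot 10^{5}$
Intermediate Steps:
$J{\left(F \right)} = -7 + F$
$y{\left(N \right)} = \frac{-72 + 2 N}{-21 + N}$
$y{\left(J{\left(5 \right)} \right)} + 216992 = \frac{2 \left(-36 + \left(-7 + 5\right)\right)}{-21 + \left(-7 + 5\right)} + 216992 = \frac{2 \left(-36 - 2\right)}{-21 - 2} + 216992 = 2 \frac{1}{-23} \left(-38\right) + 216992 = 2 \left(- \frac{1}{23}\right) \left(-38\right) + 216992 = \frac{76}{23} + 216992 = \frac{4990892}{23}$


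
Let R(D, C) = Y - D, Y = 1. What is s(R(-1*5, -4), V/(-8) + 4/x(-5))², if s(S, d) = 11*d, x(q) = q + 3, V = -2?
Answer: 5929/16 ≈ 370.56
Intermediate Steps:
x(q) = 3 + q
R(D, C) = 1 - D
s(R(-1*5, -4), V/(-8) + 4/x(-5))² = (11*(-2/(-8) + 4/(3 - 5)))² = (11*(-2*(-⅛) + 4/(-2)))² = (11*(¼ + 4*(-½)))² = (11*(¼ - 2))² = (11*(-7/4))² = (-77/4)² = 5929/16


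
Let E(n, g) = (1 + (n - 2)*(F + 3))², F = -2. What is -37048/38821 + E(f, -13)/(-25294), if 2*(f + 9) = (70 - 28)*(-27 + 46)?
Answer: -6811524653/981938374 ≈ -6.9368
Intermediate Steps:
f = 390 (f = -9 + ((70 - 28)*(-27 + 46))/2 = -9 + (42*19)/2 = -9 + (½)*798 = -9 + 399 = 390)
E(n, g) = (-1 + n)² (E(n, g) = (1 + (n - 2)*(-2 + 3))² = (1 + (-2 + n)*1)² = (1 + (-2 + n))² = (-1 + n)²)
-37048/38821 + E(f, -13)/(-25294) = -37048/38821 + (-1 + 390)²/(-25294) = -37048*1/38821 + 389²*(-1/25294) = -37048/38821 + 151321*(-1/25294) = -37048/38821 - 151321/25294 = -6811524653/981938374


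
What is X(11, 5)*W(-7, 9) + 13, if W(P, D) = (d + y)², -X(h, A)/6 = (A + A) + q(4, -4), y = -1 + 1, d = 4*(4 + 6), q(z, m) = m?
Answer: -57587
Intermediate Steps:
d = 40 (d = 4*10 = 40)
y = 0
X(h, A) = 24 - 12*A (X(h, A) = -6*((A + A) - 4) = -6*(2*A - 4) = -6*(-4 + 2*A) = 24 - 12*A)
W(P, D) = 1600 (W(P, D) = (40 + 0)² = 40² = 1600)
X(11, 5)*W(-7, 9) + 13 = (24 - 12*5)*1600 + 13 = (24 - 60)*1600 + 13 = -36*1600 + 13 = -57600 + 13 = -57587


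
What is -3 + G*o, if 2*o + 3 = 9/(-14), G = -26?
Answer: 621/14 ≈ 44.357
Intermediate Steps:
o = -51/28 (o = -3/2 + (9/(-14))/2 = -3/2 + (9*(-1/14))/2 = -3/2 + (1/2)*(-9/14) = -3/2 - 9/28 = -51/28 ≈ -1.8214)
-3 + G*o = -3 - 26*(-51/28) = -3 + 663/14 = 621/14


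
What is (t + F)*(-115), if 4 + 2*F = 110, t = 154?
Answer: -23805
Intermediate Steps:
F = 53 (F = -2 + (½)*110 = -2 + 55 = 53)
(t + F)*(-115) = (154 + 53)*(-115) = 207*(-115) = -23805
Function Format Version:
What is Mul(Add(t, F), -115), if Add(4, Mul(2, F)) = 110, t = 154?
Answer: -23805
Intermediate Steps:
F = 53 (F = Add(-2, Mul(Rational(1, 2), 110)) = Add(-2, 55) = 53)
Mul(Add(t, F), -115) = Mul(Add(154, 53), -115) = Mul(207, -115) = -23805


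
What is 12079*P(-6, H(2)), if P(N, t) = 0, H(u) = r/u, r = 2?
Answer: 0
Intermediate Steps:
H(u) = 2/u
12079*P(-6, H(2)) = 12079*0 = 0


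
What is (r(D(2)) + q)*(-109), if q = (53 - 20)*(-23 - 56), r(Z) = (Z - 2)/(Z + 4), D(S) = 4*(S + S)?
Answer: 2840867/10 ≈ 2.8409e+5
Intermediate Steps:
D(S) = 8*S (D(S) = 4*(2*S) = 8*S)
r(Z) = (-2 + Z)/(4 + Z)
q = -2607 (q = 33*(-79) = -2607)
(r(D(2)) + q)*(-109) = ((-2 + 8*2)/(4 + 8*2) - 2607)*(-109) = ((-2 + 16)/(4 + 16) - 2607)*(-109) = (14/20 - 2607)*(-109) = ((1/20)*14 - 2607)*(-109) = (7/10 - 2607)*(-109) = -26063/10*(-109) = 2840867/10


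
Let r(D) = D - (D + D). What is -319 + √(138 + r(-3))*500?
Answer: -319 + 500*√141 ≈ 5618.2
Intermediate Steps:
r(D) = -D (r(D) = D - 2*D = -D)
-319 + √(138 + r(-3))*500 = -319 + √(138 - 1*(-3))*500 = -319 + √(138 + 3)*500 = -319 + √141*500 = -319 + 500*√141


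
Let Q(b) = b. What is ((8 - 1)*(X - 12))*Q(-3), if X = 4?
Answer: 168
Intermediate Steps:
((8 - 1)*(X - 12))*Q(-3) = ((8 - 1)*(4 - 12))*(-3) = (7*(-8))*(-3) = -56*(-3) = 168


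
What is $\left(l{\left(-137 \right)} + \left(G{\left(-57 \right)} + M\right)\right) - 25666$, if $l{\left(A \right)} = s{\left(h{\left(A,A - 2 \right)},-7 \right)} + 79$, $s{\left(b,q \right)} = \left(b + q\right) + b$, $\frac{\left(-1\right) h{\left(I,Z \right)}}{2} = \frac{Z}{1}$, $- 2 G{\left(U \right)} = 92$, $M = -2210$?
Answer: $-27294$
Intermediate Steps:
$G{\left(U \right)} = -46$ ($G{\left(U \right)} = \left(- \frac{1}{2}\right) 92 = -46$)
$h{\left(I,Z \right)} = - 2 Z$ ($h{\left(I,Z \right)} = - 2 \frac{Z}{1} = - 2 Z 1 = - 2 Z$)
$s{\left(b,q \right)} = q + 2 b$
$l{\left(A \right)} = 80 - 4 A$ ($l{\left(A \right)} = \left(-7 + 2 \left(- 2 \left(A - 2\right)\right)\right) + 79 = \left(-7 + 2 \left(- 2 \left(-2 + A\right)\right)\right) + 79 = \left(-7 + 2 \left(4 - 2 A\right)\right) + 79 = \left(-7 - \left(-8 + 4 A\right)\right) + 79 = \left(1 - 4 A\right) + 79 = 80 - 4 A$)
$\left(l{\left(-137 \right)} + \left(G{\left(-57 \right)} + M\right)\right) - 25666 = \left(\left(80 - -548\right) - 2256\right) - 25666 = \left(\left(80 + 548\right) - 2256\right) - 25666 = \left(628 - 2256\right) - 25666 = -1628 - 25666 = -27294$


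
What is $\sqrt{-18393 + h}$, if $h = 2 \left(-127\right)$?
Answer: $i \sqrt{18647} \approx 136.55 i$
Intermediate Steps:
$h = -254$
$\sqrt{-18393 + h} = \sqrt{-18393 - 254} = \sqrt{-18647} = i \sqrt{18647}$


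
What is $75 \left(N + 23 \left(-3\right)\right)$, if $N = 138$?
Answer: $5175$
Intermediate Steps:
$75 \left(N + 23 \left(-3\right)\right) = 75 \left(138 + 23 \left(-3\right)\right) = 75 \left(138 - 69\right) = 75 \cdot 69 = 5175$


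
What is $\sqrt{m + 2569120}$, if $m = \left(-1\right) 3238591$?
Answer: $i \sqrt{669471} \approx 818.21 i$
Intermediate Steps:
$m = -3238591$
$\sqrt{m + 2569120} = \sqrt{-3238591 + 2569120} = \sqrt{-669471} = i \sqrt{669471}$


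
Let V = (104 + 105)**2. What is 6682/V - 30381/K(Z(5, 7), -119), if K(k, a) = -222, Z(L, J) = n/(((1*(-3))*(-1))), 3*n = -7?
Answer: 442851955/3232394 ≈ 137.00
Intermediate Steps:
n = -7/3 (n = (1/3)*(-7) = -7/3 ≈ -2.3333)
V = 43681 (V = 209**2 = 43681)
Z(L, J) = -7/9 (Z(L, J) = -7/(3*((1*(-3))*(-1))) = -7/(3*((-3*(-1)))) = -7/3/3 = -7/3*1/3 = -7/9)
6682/V - 30381/K(Z(5, 7), -119) = 6682/43681 - 30381/(-222) = 6682*(1/43681) - 30381*(-1/222) = 6682/43681 + 10127/74 = 442851955/3232394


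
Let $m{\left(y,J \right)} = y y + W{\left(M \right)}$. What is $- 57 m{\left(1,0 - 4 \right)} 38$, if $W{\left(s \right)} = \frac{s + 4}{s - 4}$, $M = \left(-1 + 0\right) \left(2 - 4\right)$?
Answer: $4332$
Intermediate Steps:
$M = 2$ ($M = \left(-1\right) \left(-2\right) = 2$)
$W{\left(s \right)} = \frac{4 + s}{-4 + s}$
$m{\left(y,J \right)} = -3 + y^{2}$ ($m{\left(y,J \right)} = y y + \frac{4 + 2}{-4 + 2} = y^{2} + \frac{1}{-2} \cdot 6 = y^{2} - 3 = -3 + y^{2}$)
$- 57 m{\left(1,0 - 4 \right)} 38 = - 57 \left(-3 + 1^{2}\right) 38 = - 57 \left(-3 + 1\right) 38 = \left(-57\right) \left(-2\right) 38 = 114 \cdot 38 = 4332$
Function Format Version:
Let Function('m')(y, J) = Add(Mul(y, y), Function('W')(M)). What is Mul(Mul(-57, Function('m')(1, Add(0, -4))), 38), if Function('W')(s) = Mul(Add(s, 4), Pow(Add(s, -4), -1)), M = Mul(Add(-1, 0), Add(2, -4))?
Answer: 4332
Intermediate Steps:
M = 2 (M = Mul(-1, -2) = 2)
Function('W')(s) = Mul(Pow(Add(-4, s), -1), Add(4, s)) (Function('W')(s) = Mul(Add(4, s), Pow(Add(-4, s), -1)) = Mul(Pow(Add(-4, s), -1), Add(4, s)))
Function('m')(y, J) = Add(-3, Pow(y, 2)) (Function('m')(y, J) = Add(Mul(y, y), Mul(Pow(Add(-4, 2), -1), Add(4, 2))) = Add(Pow(y, 2), Mul(Pow(-2, -1), 6)) = Add(Pow(y, 2), Mul(Rational(-1, 2), 6)) = Add(Pow(y, 2), -3) = Add(-3, Pow(y, 2)))
Mul(Mul(-57, Function('m')(1, Add(0, -4))), 38) = Mul(Mul(-57, Add(-3, Pow(1, 2))), 38) = Mul(Mul(-57, Add(-3, 1)), 38) = Mul(Mul(-57, -2), 38) = Mul(114, 38) = 4332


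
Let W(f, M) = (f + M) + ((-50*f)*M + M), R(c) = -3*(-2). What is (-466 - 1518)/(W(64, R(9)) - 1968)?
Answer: 496/5273 ≈ 0.094064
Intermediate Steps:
R(c) = 6
W(f, M) = f + 2*M - 50*M*f (W(f, M) = (M + f) + (-50*M*f + M) = (M + f) + (M - 50*M*f) = f + 2*M - 50*M*f)
(-466 - 1518)/(W(64, R(9)) - 1968) = (-466 - 1518)/((64 + 2*6 - 50*6*64) - 1968) = -1984/((64 + 12 - 19200) - 1968) = -1984/(-19124 - 1968) = -1984/(-21092) = -1984*(-1/21092) = 496/5273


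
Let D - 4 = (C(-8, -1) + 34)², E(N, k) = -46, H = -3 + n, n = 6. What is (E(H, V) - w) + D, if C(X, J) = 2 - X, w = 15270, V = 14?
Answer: -13376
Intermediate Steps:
H = 3 (H = -3 + 6 = 3)
D = 1940 (D = 4 + ((2 - 1*(-8)) + 34)² = 4 + ((2 + 8) + 34)² = 4 + (10 + 34)² = 4 + 44² = 4 + 1936 = 1940)
(E(H, V) - w) + D = (-46 - 1*15270) + 1940 = (-46 - 15270) + 1940 = -15316 + 1940 = -13376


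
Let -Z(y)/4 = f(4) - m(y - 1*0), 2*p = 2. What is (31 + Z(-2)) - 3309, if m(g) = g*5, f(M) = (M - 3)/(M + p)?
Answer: -16594/5 ≈ -3318.8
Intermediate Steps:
p = 1 (p = (½)*2 = 1)
f(M) = (-3 + M)/(1 + M) (f(M) = (M - 3)/(M + 1) = (-3 + M)/(1 + M))
m(g) = 5*g
Z(y) = -⅘ + 20*y (Z(y) = -4*((-3 + 4)/(1 + 4) - 5*(y - 1*0)) = -4*(1/5 - 5*(y + 0)) = -4*((⅕)*1 - 5*y) = -4*(⅕ - 5*y) = -⅘ + 20*y)
(31 + Z(-2)) - 3309 = (31 + (-⅘ + 20*(-2))) - 3309 = (31 + (-⅘ - 40)) - 3309 = (31 - 204/5) - 3309 = -49/5 - 3309 = -16594/5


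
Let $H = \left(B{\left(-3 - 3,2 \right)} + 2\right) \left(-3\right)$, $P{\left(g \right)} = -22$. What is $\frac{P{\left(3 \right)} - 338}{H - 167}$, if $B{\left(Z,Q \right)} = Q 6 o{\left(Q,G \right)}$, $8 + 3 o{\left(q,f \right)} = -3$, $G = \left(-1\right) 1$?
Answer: $\frac{360}{41} \approx 8.7805$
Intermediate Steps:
$G = -1$
$o{\left(q,f \right)} = - \frac{11}{3}$ ($o{\left(q,f \right)} = - \frac{8}{3} + \frac{1}{3} \left(-3\right) = - \frac{8}{3} - 1 = - \frac{11}{3}$)
$B{\left(Z,Q \right)} = - 22 Q$ ($B{\left(Z,Q \right)} = Q 6 \left(- \frac{11}{3}\right) = 6 Q \left(- \frac{11}{3}\right) = - 22 Q$)
$H = 126$ ($H = \left(\left(-22\right) 2 + 2\right) \left(-3\right) = \left(-44 + 2\right) \left(-3\right) = \left(-42\right) \left(-3\right) = 126$)
$\frac{P{\left(3 \right)} - 338}{H - 167} = \frac{-22 - 338}{126 - 167} = - \frac{360}{-41} = \left(-360\right) \left(- \frac{1}{41}\right) = \frac{360}{41}$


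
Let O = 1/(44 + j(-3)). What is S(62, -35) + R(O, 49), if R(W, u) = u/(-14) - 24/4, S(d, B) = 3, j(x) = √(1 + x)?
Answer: -13/2 ≈ -6.5000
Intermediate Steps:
O = 1/(44 + I*√2) (O = 1/(44 + √(1 - 3)) = 1/(44 + √(-2)) = 1/(44 + I*√2) ≈ 0.022704 - 0.00072973*I)
R(W, u) = -6 - u/14 (R(W, u) = u*(-1/14) - 24*¼ = -u/14 - 6 = -6 - u/14)
S(62, -35) + R(O, 49) = 3 + (-6 - 1/14*49) = 3 + (-6 - 7/2) = 3 - 19/2 = -13/2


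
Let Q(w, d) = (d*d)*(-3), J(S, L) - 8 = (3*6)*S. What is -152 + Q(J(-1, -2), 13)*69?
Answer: -35135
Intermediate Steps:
J(S, L) = 8 + 18*S (J(S, L) = 8 + (3*6)*S = 8 + 18*S)
Q(w, d) = -3*d² (Q(w, d) = d²*(-3) = -3*d²)
-152 + Q(J(-1, -2), 13)*69 = -152 - 3*13²*69 = -152 - 3*169*69 = -152 - 507*69 = -152 - 34983 = -35135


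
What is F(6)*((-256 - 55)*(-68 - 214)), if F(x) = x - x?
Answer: 0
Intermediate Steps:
F(x) = 0
F(6)*((-256 - 55)*(-68 - 214)) = 0*((-256 - 55)*(-68 - 214)) = 0*(-311*(-282)) = 0*87702 = 0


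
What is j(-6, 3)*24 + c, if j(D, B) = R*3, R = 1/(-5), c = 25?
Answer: 53/5 ≈ 10.600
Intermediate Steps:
R = -⅕ ≈ -0.20000
j(D, B) = -⅗ (j(D, B) = -⅕*3 = -⅗)
j(-6, 3)*24 + c = -⅗*24 + 25 = -72/5 + 25 = 53/5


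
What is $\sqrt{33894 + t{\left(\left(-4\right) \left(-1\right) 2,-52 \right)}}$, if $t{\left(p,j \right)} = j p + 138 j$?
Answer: $\sqrt{26302} \approx 162.18$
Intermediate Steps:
$t{\left(p,j \right)} = 138 j + j p$
$\sqrt{33894 + t{\left(\left(-4\right) \left(-1\right) 2,-52 \right)}} = \sqrt{33894 - 52 \left(138 + \left(-4\right) \left(-1\right) 2\right)} = \sqrt{33894 - 52 \left(138 + 4 \cdot 2\right)} = \sqrt{33894 - 52 \left(138 + 8\right)} = \sqrt{33894 - 7592} = \sqrt{26302}$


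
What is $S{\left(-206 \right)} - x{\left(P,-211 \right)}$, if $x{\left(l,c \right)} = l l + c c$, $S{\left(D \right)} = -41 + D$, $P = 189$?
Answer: $-80489$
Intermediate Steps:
$x{\left(l,c \right)} = c^{2} + l^{2}$ ($x{\left(l,c \right)} = l^{2} + c^{2} = c^{2} + l^{2}$)
$S{\left(-206 \right)} - x{\left(P,-211 \right)} = \left(-41 - 206\right) - \left(\left(-211\right)^{2} + 189^{2}\right) = -247 - \left(44521 + 35721\right) = -247 - 80242 = -80489$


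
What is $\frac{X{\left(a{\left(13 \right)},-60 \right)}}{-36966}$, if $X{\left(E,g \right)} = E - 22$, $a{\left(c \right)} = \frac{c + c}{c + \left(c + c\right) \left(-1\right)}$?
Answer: $\frac{4}{6161} \approx 0.00064925$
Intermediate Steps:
$a{\left(c \right)} = -2$ ($a{\left(c \right)} = \frac{2 c}{c + 2 c \left(-1\right)} = \frac{2 c}{c - 2 c} = \frac{2 c}{\left(-1\right) c} = 2 c \left(- \frac{1}{c}\right) = -2$)
$X{\left(E,g \right)} = -22 + E$ ($X{\left(E,g \right)} = E - 22 = -22 + E$)
$\frac{X{\left(a{\left(13 \right)},-60 \right)}}{-36966} = \frac{-22 - 2}{-36966} = \left(-24\right) \left(- \frac{1}{36966}\right) = \frac{4}{6161}$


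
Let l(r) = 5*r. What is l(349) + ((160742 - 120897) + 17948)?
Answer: 59538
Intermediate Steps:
l(349) + ((160742 - 120897) + 17948) = 5*349 + ((160742 - 120897) + 17948) = 1745 + (39845 + 17948) = 1745 + 57793 = 59538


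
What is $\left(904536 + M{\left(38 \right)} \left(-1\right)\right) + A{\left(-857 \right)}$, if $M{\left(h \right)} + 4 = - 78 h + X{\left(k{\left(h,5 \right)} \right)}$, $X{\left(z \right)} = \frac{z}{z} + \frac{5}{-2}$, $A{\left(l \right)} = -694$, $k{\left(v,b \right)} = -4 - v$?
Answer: $\frac{1813623}{2} \approx 9.0681 \cdot 10^{5}$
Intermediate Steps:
$X{\left(z \right)} = - \frac{3}{2}$ ($X{\left(z \right)} = 1 + 5 \left(- \frac{1}{2}\right) = 1 - \frac{5}{2} = - \frac{3}{2}$)
$M{\left(h \right)} = - \frac{11}{2} - 78 h$ ($M{\left(h \right)} = -4 - \left(\frac{3}{2} + 78 h\right) = - \frac{11}{2} - 78 h$)
$\left(904536 + M{\left(38 \right)} \left(-1\right)\right) + A{\left(-857 \right)} = \left(904536 + \left(- \frac{11}{2} - 2964\right) \left(-1\right)\right) - 694 = \left(904536 - - \frac{5939}{2}\right) - 694 = \left(904536 + \frac{5939}{2}\right) - 694 = \frac{1815011}{2} - 694 = \frac{1813623}{2}$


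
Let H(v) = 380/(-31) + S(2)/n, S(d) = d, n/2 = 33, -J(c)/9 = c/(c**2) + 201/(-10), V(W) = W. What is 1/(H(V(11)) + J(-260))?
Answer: 265980/44872649 ≈ 0.0059274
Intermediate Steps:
J(c) = 1809/10 - 9/c (J(c) = -9*(c/(c**2) + 201/(-10)) = -9*(c/c**2 + 201*(-1/10)) = -9*(1/c - 201/10) = -9*(-201/10 + 1/c) = 1809/10 - 9/c)
n = 66 (n = 2*33 = 66)
H(v) = -12509/1023 (H(v) = 380/(-31) + 2/66 = 380*(-1/31) + 2*(1/66) = -380/31 + 1/33 = -12509/1023)
1/(H(V(11)) + J(-260)) = 1/(-12509/1023 + (1809/10 - 9/(-260))) = 1/(-12509/1023 + (1809/10 - 9*(-1/260))) = 1/(-12509/1023 + (1809/10 + 9/260)) = 1/(-12509/1023 + 47043/260) = 1/(44872649/265980) = 265980/44872649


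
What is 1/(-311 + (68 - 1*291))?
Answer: -1/534 ≈ -0.0018727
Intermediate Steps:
1/(-311 + (68 - 1*291)) = 1/(-311 + (68 - 291)) = 1/(-311 - 223) = 1/(-534) = -1/534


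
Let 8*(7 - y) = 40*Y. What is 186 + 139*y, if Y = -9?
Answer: 7414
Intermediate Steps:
y = 52 (y = 7 - 5*(-9) = 7 - 1/8*(-360) = 7 + 45 = 52)
186 + 139*y = 186 + 139*52 = 186 + 7228 = 7414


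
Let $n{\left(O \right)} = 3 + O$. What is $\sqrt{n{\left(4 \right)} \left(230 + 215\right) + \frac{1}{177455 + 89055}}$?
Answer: $\frac{\sqrt{221250912278010}}{266510} \approx 55.812$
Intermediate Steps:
$\sqrt{n{\left(4 \right)} \left(230 + 215\right) + \frac{1}{177455 + 89055}} = \sqrt{\left(3 + 4\right) \left(230 + 215\right) + \frac{1}{177455 + 89055}} = \sqrt{7 \cdot 445 + \frac{1}{266510}} = \sqrt{3115 + \frac{1}{266510}} = \sqrt{\frac{830178651}{266510}} = \frac{\sqrt{221250912278010}}{266510}$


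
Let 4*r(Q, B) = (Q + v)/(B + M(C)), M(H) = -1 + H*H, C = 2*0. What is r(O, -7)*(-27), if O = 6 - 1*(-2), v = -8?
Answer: 0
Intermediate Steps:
C = 0
M(H) = -1 + H²
O = 8 (O = 6 + 2 = 8)
r(Q, B) = (-8 + Q)/(4*(-1 + B)) (r(Q, B) = ((Q - 8)/(B + (-1 + 0²)))/4 = ((-8 + Q)/(B + (-1 + 0)))/4 = ((-8 + Q)/(B - 1))/4 = ((-8 + Q)/(-1 + B))/4 = (-8 + Q)/(4*(-1 + B)))
r(O, -7)*(-27) = ((8 - 1*8)/(4*(1 - 1*(-7))))*(-27) = ((8 - 8)/(4*(1 + 7)))*(-27) = ((¼)*0/8)*(-27) = ((¼)*(⅛)*0)*(-27) = 0*(-27) = 0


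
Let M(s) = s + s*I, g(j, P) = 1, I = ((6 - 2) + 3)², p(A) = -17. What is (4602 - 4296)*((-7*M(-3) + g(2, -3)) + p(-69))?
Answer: 316404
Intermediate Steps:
I = 49 (I = (4 + 3)² = 7² = 49)
M(s) = 50*s (M(s) = s + s*49 = s + 49*s = 50*s)
(4602 - 4296)*((-7*M(-3) + g(2, -3)) + p(-69)) = (4602 - 4296)*((-350*(-3) + 1) - 17) = 306*((-7*(-150) + 1) - 17) = 306*((1050 + 1) - 17) = 306*(1051 - 17) = 306*1034 = 316404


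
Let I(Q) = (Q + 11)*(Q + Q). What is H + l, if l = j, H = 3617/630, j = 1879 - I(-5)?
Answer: 1225187/630 ≈ 1944.7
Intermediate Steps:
I(Q) = 2*Q*(11 + Q) (I(Q) = (11 + Q)*(2*Q) = 2*Q*(11 + Q))
j = 1939 (j = 1879 - 2*(-5)*(11 - 5) = 1879 - 2*(-5)*6 = 1879 - 1*(-60) = 1879 + 60 = 1939)
H = 3617/630 (H = 3617*(1/630) = 3617/630 ≈ 5.7413)
l = 1939
H + l = 3617/630 + 1939 = 1225187/630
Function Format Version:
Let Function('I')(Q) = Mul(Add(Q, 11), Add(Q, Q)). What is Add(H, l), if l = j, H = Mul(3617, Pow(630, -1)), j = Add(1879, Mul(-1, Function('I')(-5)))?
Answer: Rational(1225187, 630) ≈ 1944.7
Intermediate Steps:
Function('I')(Q) = Mul(2, Q, Add(11, Q)) (Function('I')(Q) = Mul(Add(11, Q), Mul(2, Q)) = Mul(2, Q, Add(11, Q)))
j = 1939 (j = Add(1879, Mul(-1, Mul(2, -5, Add(11, -5)))) = Add(1879, Mul(-1, Mul(2, -5, 6))) = Add(1879, Mul(-1, -60)) = Add(1879, 60) = 1939)
H = Rational(3617, 630) (H = Mul(3617, Rational(1, 630)) = Rational(3617, 630) ≈ 5.7413)
l = 1939
Add(H, l) = Add(Rational(3617, 630), 1939) = Rational(1225187, 630)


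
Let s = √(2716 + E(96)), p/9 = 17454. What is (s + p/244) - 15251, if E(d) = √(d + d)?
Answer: -1782079/122 + 2*√(679 + 2*√3) ≈ -14555.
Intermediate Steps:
p = 157086 (p = 9*17454 = 157086)
E(d) = √2*√d (E(d) = √(2*d) = √2*√d)
s = √(2716 + 8*√3) (s = √(2716 + √2*√96) = √(2716 + √2*(4*√6)) = √(2716 + 8*√3) ≈ 52.248)
(s + p/244) - 15251 = (2*√(679 + 2*√3) + 157086/244) - 15251 = (2*√(679 + 2*√3) + 157086*(1/244)) - 15251 = (2*√(679 + 2*√3) + 78543/122) - 15251 = (78543/122 + 2*√(679 + 2*√3)) - 15251 = -1782079/122 + 2*√(679 + 2*√3)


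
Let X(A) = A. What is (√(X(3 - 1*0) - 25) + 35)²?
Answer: (35 + I*√22)² ≈ 1203.0 + 328.33*I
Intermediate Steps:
(√(X(3 - 1*0) - 25) + 35)² = (√((3 - 1*0) - 25) + 35)² = (√((3 + 0) - 25) + 35)² = (√(3 - 25) + 35)² = (√(-22) + 35)² = (I*√22 + 35)² = (35 + I*√22)²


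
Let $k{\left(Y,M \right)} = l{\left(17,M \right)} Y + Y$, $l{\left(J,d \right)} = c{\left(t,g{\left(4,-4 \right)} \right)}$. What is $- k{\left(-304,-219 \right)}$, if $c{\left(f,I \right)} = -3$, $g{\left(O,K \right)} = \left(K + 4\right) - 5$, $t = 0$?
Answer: $-608$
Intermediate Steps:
$g{\left(O,K \right)} = -1 + K$ ($g{\left(O,K \right)} = \left(4 + K\right) - 5 = -1 + K$)
$l{\left(J,d \right)} = -3$
$k{\left(Y,M \right)} = - 2 Y$ ($k{\left(Y,M \right)} = - 3 Y + Y = - 2 Y$)
$- k{\left(-304,-219 \right)} = - \left(-2\right) \left(-304\right) = \left(-1\right) 608 = -608$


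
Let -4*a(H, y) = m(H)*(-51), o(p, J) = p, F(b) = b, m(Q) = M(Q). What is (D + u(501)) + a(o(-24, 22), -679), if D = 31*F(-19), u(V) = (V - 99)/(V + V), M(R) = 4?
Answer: -89779/167 ≈ -537.60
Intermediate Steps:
m(Q) = 4
u(V) = (-99 + V)/(2*V) (u(V) = (-99 + V)/((2*V)) = (-99 + V)*(1/(2*V)) = (-99 + V)/(2*V))
a(H, y) = 51 (a(H, y) = -(-51) = -1/4*(-204) = 51)
D = -589 (D = 31*(-19) = -589)
(D + u(501)) + a(o(-24, 22), -679) = (-589 + (1/2)*(-99 + 501)/501) + 51 = (-589 + (1/2)*(1/501)*402) + 51 = (-589 + 67/167) + 51 = -98296/167 + 51 = -89779/167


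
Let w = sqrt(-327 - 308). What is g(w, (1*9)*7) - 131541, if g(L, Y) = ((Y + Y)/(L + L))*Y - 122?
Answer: -131663 - 3969*I*sqrt(635)/635 ≈ -1.3166e+5 - 157.5*I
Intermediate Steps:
w = I*sqrt(635) (w = sqrt(-635) = I*sqrt(635) ≈ 25.199*I)
g(L, Y) = -122 + Y**2/L (g(L, Y) = ((2*Y)/((2*L)))*Y - 122 = ((2*Y)*(1/(2*L)))*Y - 122 = (Y/L)*Y - 122 = Y**2/L - 122 = -122 + Y**2/L)
g(w, (1*9)*7) - 131541 = (-122 + ((1*9)*7)**2/((I*sqrt(635)))) - 131541 = (-122 + (-I*sqrt(635)/635)*(9*7)**2) - 131541 = (-122 - I*sqrt(635)/635*63**2) - 131541 = (-122 - I*sqrt(635)/635*3969) - 131541 = (-122 - 3969*I*sqrt(635)/635) - 131541 = -131663 - 3969*I*sqrt(635)/635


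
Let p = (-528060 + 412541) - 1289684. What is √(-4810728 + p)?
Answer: 3*I*√690659 ≈ 2493.2*I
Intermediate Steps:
p = -1405203 (p = -115519 - 1289684 = -1405203)
√(-4810728 + p) = √(-4810728 - 1405203) = √(-6215931) = 3*I*√690659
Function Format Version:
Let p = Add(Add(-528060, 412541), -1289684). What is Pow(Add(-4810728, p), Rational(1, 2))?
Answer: Mul(3, I, Pow(690659, Rational(1, 2))) ≈ Mul(2493.2, I)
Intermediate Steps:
p = -1405203 (p = Add(-115519, -1289684) = -1405203)
Pow(Add(-4810728, p), Rational(1, 2)) = Pow(Add(-4810728, -1405203), Rational(1, 2)) = Pow(-6215931, Rational(1, 2)) = Mul(3, I, Pow(690659, Rational(1, 2)))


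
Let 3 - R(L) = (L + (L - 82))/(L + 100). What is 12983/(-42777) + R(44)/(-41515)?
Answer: -4312926349/14207097240 ≈ -0.30358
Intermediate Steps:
R(L) = 3 - (-82 + 2*L)/(100 + L) (R(L) = 3 - (L + (L - 82))/(L + 100) = 3 - (L + (-82 + L))/(100 + L) = 3 - (-82 + 2*L)/(100 + L))
12983/(-42777) + R(44)/(-41515) = 12983/(-42777) + ((382 + 44)/(100 + 44))/(-41515) = 12983*(-1/42777) + (426/144)*(-1/41515) = -12983/42777 + ((1/144)*426)*(-1/41515) = -12983/42777 + (71/24)*(-1/41515) = -12983/42777 - 71/996360 = -4312926349/14207097240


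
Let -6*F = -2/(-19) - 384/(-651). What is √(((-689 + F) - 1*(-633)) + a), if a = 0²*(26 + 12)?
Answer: I*√8585285793/12369 ≈ 7.4911*I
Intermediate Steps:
F = -1433/12369 (F = -(-2/(-19) - 384/(-651))/6 = -(-2*(-1/19) - 384*(-1/651))/6 = -(2/19 + 128/217)/6 = -⅙*2866/4123 = -1433/12369 ≈ -0.11585)
a = 0 (a = 0*38 = 0)
√(((-689 + F) - 1*(-633)) + a) = √(((-689 - 1433/12369) - 1*(-633)) + 0) = √((-8523674/12369 + 633) + 0) = √(-694097/12369 + 0) = √(-694097/12369) = I*√8585285793/12369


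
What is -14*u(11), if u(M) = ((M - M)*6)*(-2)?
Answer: 0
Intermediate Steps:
u(M) = 0 (u(M) = (0*6)*(-2) = 0*(-2) = 0)
-14*u(11) = -14*0 = 0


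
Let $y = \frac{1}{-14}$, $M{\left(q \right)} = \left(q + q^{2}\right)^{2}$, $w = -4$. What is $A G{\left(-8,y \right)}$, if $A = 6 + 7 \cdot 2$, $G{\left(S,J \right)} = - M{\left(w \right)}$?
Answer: $-2880$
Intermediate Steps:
$y = - \frac{1}{14} \approx -0.071429$
$G{\left(S,J \right)} = -144$ ($G{\left(S,J \right)} = - \left(-4\right)^{2} \left(1 - 4\right)^{2} = - 16 \left(-3\right)^{2} = - 16 \cdot 9 = \left(-1\right) 144 = -144$)
$A = 20$ ($A = 6 + 14 = 20$)
$A G{\left(-8,y \right)} = 20 \left(-144\right) = -2880$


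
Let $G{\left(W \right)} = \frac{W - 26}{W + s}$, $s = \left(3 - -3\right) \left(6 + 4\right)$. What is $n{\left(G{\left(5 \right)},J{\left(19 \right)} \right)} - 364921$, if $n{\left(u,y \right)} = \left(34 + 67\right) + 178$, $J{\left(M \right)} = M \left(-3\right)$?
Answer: $-364642$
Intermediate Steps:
$J{\left(M \right)} = - 3 M$
$s = 60$ ($s = \left(3 + 3\right) 10 = 6 \cdot 10 = 60$)
$G{\left(W \right)} = \frac{-26 + W}{60 + W}$ ($G{\left(W \right)} = \frac{W - 26}{W + 60} = \frac{-26 + W}{60 + W}$)
$n{\left(u,y \right)} = 279$ ($n{\left(u,y \right)} = 101 + 178 = 279$)
$n{\left(G{\left(5 \right)},J{\left(19 \right)} \right)} - 364921 = 279 - 364921 = -364642$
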